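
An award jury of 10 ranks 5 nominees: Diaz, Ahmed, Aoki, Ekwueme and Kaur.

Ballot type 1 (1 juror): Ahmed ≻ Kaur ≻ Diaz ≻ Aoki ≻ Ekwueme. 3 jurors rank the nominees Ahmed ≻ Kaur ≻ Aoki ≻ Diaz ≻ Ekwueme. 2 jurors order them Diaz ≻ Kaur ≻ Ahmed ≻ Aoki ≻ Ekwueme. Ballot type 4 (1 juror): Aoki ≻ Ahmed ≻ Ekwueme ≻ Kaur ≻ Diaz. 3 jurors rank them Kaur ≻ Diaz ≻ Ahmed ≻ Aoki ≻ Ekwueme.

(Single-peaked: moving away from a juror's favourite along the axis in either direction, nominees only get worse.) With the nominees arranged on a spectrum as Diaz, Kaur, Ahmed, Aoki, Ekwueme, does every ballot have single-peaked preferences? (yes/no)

yes

Axis positions: Diaz=1, Kaur=2, Ahmed=3, Aoki=4, Ekwueme=5.
Ballot type 1 (peak Ahmed at position 3): ranking walks positions 3-2-1-4-5, expanding outward from the peak — single-peaked.
Ballot type 2 (peak Ahmed at position 3): ranking walks positions 3-2-4-1-5, expanding outward from the peak — single-peaked.
Ballot type 3 (peak Diaz at position 1): ranking walks positions 1-2-3-4-5, expanding outward from the peak — single-peaked.
Ballot type 4 (peak Aoki at position 4): ranking walks positions 4-3-5-2-1, expanding outward from the peak — single-peaked.
Ballot type 5 (peak Kaur at position 2): ranking walks positions 2-1-3-4-5, expanding outward from the peak — single-peaked.
Every ranking is single-peaked on this axis.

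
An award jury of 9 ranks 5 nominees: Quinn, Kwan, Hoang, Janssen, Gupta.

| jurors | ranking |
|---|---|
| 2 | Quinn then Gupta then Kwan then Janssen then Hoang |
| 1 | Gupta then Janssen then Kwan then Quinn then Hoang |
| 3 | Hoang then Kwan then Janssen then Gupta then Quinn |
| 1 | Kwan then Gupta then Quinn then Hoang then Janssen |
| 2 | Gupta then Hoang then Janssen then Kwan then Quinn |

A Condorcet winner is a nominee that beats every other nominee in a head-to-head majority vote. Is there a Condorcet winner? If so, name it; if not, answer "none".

Gupta

Head-to-head results (9 jurors):
Quinn vs Kwan: Quinn is ranked higher on 2 ballots, Kwan on 7. Kwan wins 7–2.
Quinn vs Hoang: 2+1+1 = 4 for Quinn, 5 for Hoang — Hoang by 5–4.
Quinn vs Janssen: Quinn preferred on 2+1 = 3 ballots; Janssen wins 6–3.
Quinn–Gupta: Gupta 7–2.
Kwan vs Hoang: Hoang, 5–4.
Kwan vs Janssen: Kwan, 6–3.
Kwan–Gupta: Gupta 5–4.
Hoang vs Janssen: Hoang is ranked higher on 3+1+2 = 6 ballots, Janssen on 3. Hoang wins 6–3.
Hoang vs Gupta: Hoang preferred on 3 ballots; Gupta wins 6–3.
Janssen vs Gupta: Gupta wins 6–3.
Gupta defeats every rival head-to-head and is the Condorcet winner.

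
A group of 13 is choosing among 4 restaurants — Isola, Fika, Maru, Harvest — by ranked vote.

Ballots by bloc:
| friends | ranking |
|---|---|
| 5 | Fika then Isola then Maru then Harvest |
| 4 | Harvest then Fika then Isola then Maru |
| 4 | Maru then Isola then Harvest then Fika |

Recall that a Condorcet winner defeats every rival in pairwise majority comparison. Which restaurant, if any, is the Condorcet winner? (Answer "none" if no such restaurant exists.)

Pairwise majorities:
Isola–Fika: Fika 9–4.
Isola–Maru: Isola 9–4.
Isola vs Harvest: Isola wins 9–4.
Fika vs Maru: Fika, 9–4.
Fika–Harvest: Harvest 8–5.
Maru–Harvest: Maru 9–4.
No restaurant is unbeaten: Isola loses to Fika; Fika loses to Harvest; Maru loses to Isola; Harvest loses to Isola. In particular Isola → Harvest → Fika → Isola is a majority cycle — no Condorcet winner exists.

none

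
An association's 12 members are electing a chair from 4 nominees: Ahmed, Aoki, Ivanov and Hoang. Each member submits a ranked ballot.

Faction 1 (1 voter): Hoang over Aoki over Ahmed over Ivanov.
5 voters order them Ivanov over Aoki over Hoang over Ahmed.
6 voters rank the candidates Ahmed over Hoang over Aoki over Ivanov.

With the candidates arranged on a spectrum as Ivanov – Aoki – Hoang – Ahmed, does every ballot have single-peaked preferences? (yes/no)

yes

Axis positions: Ivanov=1, Aoki=2, Hoang=3, Ahmed=4.
Faction 1 (peak Hoang at position 3): ranking walks positions 3-2-4-1, expanding outward from the peak — single-peaked.
Faction 2 (peak Ivanov at position 1): ranking walks positions 1-2-3-4, expanding outward from the peak — single-peaked.
Faction 3 (peak Ahmed at position 4): ranking walks positions 4-3-2-1, expanding outward from the peak — single-peaked.
Every ranking is single-peaked on this axis.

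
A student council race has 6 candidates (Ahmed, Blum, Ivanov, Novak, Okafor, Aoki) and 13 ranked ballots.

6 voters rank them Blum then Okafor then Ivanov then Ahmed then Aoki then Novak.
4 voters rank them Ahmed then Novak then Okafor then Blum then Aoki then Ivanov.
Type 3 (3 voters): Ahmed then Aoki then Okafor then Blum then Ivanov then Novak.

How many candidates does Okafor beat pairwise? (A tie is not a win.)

Okafor against each rival (13 voters):
Okafor vs Ahmed: Ahmed wins 7–6.
Okafor vs Blum: Okafor preferred on 4+3 = 7 ballots; Okafor wins 7–6.
Okafor–Ivanov: Okafor 13–0.
Okafor vs Novak: Okafor preferred on 6+3 = 9 ballots; Okafor wins 9–4.
Okafor vs Aoki: 10 to 3, Okafor.
Okafor beats Blum, Ivanov, Novak, Aoki; loses to Ahmed — 4 pairwise wins.

4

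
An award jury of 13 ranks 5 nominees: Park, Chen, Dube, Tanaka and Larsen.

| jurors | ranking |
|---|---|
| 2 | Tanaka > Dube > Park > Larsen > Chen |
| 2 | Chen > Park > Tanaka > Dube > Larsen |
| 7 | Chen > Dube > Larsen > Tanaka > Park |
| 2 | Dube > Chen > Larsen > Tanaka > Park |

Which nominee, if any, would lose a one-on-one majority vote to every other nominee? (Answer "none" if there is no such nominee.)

Park

Pairwise majorities:
Park vs Chen: Park preferred on 2 ballots; Chen wins 11–2.
Park vs Dube: 2 for Park, 11 for Dube — Dube by 11–2.
Park vs Tanaka: Tanaka, 11–2.
Park vs Larsen: 4 to 9, Larsen.
Chen vs Dube: 9 to 4, Chen.
Chen vs Tanaka: 2+7+2 = 11 for Chen, 2 for Tanaka — Chen by 11–2.
Chen vs Larsen: Chen, 11–2.
Dube vs Tanaka: Dube wins 9–4.
Dube vs Larsen: Dube is ranked higher on 2+2+7+2 = 13 ballots, Larsen on 0. Dube wins 13–0.
Tanaka vs Larsen: Tanaka is ranked higher on 2+2 = 4 ballots, Larsen on 9. Larsen wins 9–4.
Park is beaten in every head-to-head and is the Condorcet loser.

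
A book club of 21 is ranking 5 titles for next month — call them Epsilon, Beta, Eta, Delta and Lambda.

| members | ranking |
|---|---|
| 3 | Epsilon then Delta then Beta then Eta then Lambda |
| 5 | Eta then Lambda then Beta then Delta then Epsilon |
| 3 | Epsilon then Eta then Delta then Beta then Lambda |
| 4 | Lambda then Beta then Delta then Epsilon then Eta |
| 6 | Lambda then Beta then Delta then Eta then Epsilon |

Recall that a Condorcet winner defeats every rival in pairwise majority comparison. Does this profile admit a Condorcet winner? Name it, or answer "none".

none

Pairwise majorities:
Epsilon vs Beta: Beta wins 15–6.
Epsilon vs Eta: Eta wins 11–10.
Epsilon vs Delta: Delta wins 15–6.
Epsilon vs Lambda: Lambda wins 15–6.
Beta–Eta: Beta 13–8.
Beta–Delta: Beta 15–6.
Beta vs Lambda: Lambda, 15–6.
Eta–Delta: Delta 13–8.
Eta vs Lambda: Eta, 11–10.
Delta vs Lambda: Lambda wins 15–6.
No book is unbeaten: Epsilon loses to Beta; Beta loses to Lambda; Eta loses to Beta; Delta loses to Beta; Lambda loses to Eta. In particular Beta → Eta → Lambda → Beta is a majority cycle — no Condorcet winner exists.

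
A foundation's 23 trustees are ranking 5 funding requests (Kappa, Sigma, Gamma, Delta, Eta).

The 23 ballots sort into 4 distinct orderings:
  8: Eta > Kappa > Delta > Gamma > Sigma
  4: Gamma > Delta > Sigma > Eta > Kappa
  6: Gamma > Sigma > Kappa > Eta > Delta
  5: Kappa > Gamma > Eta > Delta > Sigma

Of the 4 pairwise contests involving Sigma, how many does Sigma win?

Sigma against each rival (23 reviewers):
Sigma vs Kappa: Kappa wins 13–10.
Sigma vs Gamma: 0 to 23, Gamma.
Sigma vs Delta: Sigma is ranked higher on 6 ballots, Delta on 17. Delta wins 17–6.
Sigma vs Eta: Eta, 13–10.
Sigma beats no one; loses to Kappa, Gamma, Delta, Eta — 0 pairwise wins.

0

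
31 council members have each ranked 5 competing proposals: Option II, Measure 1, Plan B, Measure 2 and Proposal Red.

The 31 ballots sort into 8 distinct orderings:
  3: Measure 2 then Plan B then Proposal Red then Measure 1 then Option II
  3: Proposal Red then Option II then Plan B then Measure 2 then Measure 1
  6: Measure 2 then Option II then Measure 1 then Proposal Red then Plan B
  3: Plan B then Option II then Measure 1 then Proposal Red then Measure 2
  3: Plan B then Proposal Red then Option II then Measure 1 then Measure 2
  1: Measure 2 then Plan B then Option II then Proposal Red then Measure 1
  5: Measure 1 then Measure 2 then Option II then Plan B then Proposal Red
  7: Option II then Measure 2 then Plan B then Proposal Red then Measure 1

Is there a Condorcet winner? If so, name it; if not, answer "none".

Option II

Check each pair by majority over 31 ballots:
Option II vs Measure 1: Option II, 23–8.
Option II vs Plan B: Option II, 21–10.
Option II vs Measure 2: Option II, 16–15.
Option II vs Proposal Red: Option II wins 22–9.
Measure 1 vs Plan B: Plan B, 20–11.
Measure 1 vs Measure 2: Measure 2, 20–11.
Measure 1–Proposal Red: Proposal Red 17–14.
Plan B vs Measure 2: Measure 2 wins 22–9.
Plan B vs Proposal Red: Plan B, 22–9.
Measure 2 vs Proposal Red: Measure 2, 22–9.
Only Option II has no losses; Option II is the Condorcet winner.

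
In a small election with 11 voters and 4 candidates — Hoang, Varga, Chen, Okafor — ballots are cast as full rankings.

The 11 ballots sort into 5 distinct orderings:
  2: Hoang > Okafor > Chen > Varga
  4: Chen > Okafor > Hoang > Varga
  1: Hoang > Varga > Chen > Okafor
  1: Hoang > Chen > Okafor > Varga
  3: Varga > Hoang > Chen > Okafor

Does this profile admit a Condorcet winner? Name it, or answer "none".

Pairwise majorities:
Hoang vs Varga: Hoang preferred on 2+4+1+1 = 8 ballots; Hoang wins 8–3.
Hoang vs Chen: Hoang preferred on 2+1+1+3 = 7 ballots; Hoang wins 7–4.
Hoang vs Okafor: 7 to 4, Hoang.
Varga vs Chen: Varga preferred on 1+3 = 4 ballots; Chen wins 7–4.
Varga vs Okafor: Varga is ranked higher on 1+3 = 4 ballots, Okafor on 7. Okafor wins 7–4.
Chen vs Okafor: 9 to 2, Chen.
Hoang defeats every rival head-to-head and is the Condorcet winner.

Hoang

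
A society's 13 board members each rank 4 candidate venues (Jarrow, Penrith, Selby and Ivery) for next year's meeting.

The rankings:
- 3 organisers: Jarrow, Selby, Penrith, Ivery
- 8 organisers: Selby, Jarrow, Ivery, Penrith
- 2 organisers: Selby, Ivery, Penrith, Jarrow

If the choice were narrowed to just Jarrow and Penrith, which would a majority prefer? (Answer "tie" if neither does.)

Jarrow

Ballots ranking Jarrow above Penrith: 3 + 8 = 11.
Ballots ranking Penrith above Jarrow: 13 − 11 = 2.
Jarrow wins the head-to-head 11–2.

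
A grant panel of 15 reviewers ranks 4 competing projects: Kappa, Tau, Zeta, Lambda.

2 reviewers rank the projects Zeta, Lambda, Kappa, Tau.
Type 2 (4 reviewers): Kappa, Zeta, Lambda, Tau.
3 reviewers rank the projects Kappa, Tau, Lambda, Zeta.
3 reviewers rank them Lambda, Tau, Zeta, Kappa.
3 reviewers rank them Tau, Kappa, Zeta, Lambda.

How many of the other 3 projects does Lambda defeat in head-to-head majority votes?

1

Lambda against each rival (15 reviewers):
Lambda vs Kappa: Kappa wins 10–5.
Lambda vs Tau: Lambda, 9–6.
Lambda vs Zeta: Zeta wins 9–6.
Lambda beats Tau; loses to Kappa, Zeta — 1 pairwise win.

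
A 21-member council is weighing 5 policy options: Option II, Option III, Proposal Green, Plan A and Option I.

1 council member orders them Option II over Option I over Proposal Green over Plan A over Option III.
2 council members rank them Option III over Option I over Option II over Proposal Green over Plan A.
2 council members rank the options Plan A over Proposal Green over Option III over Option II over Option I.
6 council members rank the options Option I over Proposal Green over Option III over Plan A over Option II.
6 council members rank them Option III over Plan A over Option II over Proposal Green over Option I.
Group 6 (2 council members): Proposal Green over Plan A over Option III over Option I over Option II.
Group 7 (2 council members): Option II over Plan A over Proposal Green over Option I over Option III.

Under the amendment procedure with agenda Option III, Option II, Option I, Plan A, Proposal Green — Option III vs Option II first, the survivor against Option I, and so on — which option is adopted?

Round 1: Option III vs Option II — 18–3, Option III advances.
Round 2: Option III vs Option I — 12–9, Option III advances.
Round 3: Option III vs Plan A — 14–7, Option III advances.
Round 4: Option III vs Proposal Green — 8–13, Proposal Green advances.
Proposal Green survives the agenda.

Proposal Green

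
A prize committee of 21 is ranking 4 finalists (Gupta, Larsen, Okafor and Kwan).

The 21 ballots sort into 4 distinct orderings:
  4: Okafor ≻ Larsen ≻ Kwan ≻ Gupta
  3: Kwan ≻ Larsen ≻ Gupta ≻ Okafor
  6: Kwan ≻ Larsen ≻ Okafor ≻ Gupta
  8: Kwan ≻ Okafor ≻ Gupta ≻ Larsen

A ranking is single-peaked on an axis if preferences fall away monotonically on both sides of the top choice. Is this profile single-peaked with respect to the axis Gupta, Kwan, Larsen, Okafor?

Axis positions: Gupta=1, Kwan=2, Larsen=3, Okafor=4.
Ballot type 1 (peak Okafor at position 4): ranking walks positions 4-3-2-1, expanding outward from the peak — single-peaked.
Ballot type 2 (peak Kwan at position 2): ranking walks positions 2-3-1-4, expanding outward from the peak — single-peaked.
Ballot type 3 (peak Kwan at position 2): ranking walks positions 2-3-4-1, expanding outward from the peak — single-peaked.
Ballot type 4: ranking walks positions 2-4-1-3; Okafor is ranked above Larsen even though Larsen lies between Okafor and the peak Kwan on the axis — preferences dip and rise again. Not single-peaked.
Ballot type 4 violates single-peakedness, so the profile is not single-peaked on this axis.

no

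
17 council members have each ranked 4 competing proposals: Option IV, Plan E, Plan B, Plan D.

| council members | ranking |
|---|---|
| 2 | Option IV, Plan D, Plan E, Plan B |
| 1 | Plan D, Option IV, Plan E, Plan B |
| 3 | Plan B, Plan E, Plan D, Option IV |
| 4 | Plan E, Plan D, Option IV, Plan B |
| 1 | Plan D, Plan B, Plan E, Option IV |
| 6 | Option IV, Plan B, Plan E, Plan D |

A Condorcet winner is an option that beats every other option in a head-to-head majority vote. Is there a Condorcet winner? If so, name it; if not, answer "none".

none

Pairwise majorities:
Option IV vs Plan E: 9 to 8, Option IV.
Option IV vs Plan B: Option IV is ranked higher on 2+1+4+6 = 13 ballots, Plan B on 4. Option IV wins 13–4.
Option IV vs Plan D: Option IV preferred on 2+6 = 8 ballots; Plan D wins 9–8.
Plan E vs Plan B: Plan E preferred on 2+1+4 = 7 ballots; Plan B wins 10–7.
Plan E vs Plan D: 3+4+6 = 13 for Plan E, 4 for Plan D — Plan E by 13–4.
Plan B vs Plan D: 3+6 = 9 for Plan B, 8 for Plan D — Plan B by 9–8.
Each option drops at least one matchup (Option IV loses to Plan D; Plan E loses to Option IV; Plan B loses to Option IV; Plan D loses to Plan E); the cycle Option IV > Plan E > Plan D > Option IV rules out a Condorcet winner.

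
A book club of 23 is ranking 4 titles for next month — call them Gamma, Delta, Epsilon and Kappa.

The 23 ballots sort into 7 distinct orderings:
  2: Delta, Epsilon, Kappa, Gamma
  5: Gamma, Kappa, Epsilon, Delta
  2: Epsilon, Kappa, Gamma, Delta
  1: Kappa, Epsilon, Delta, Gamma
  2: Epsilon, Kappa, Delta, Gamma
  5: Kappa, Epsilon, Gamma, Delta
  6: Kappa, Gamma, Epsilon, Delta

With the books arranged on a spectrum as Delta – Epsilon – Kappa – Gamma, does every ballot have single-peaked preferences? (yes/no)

yes

Axis positions: Delta=1, Epsilon=2, Kappa=3, Gamma=4.
Type 1 (peak Delta at position 1): ranking walks positions 1-2-3-4, expanding outward from the peak — single-peaked.
Type 2 (peak Gamma at position 4): ranking walks positions 4-3-2-1, expanding outward from the peak — single-peaked.
Type 3 (peak Epsilon at position 2): ranking walks positions 2-3-4-1, expanding outward from the peak — single-peaked.
Type 4 (peak Kappa at position 3): ranking walks positions 3-2-1-4, expanding outward from the peak — single-peaked.
Type 5 (peak Epsilon at position 2): ranking walks positions 2-3-1-4, expanding outward from the peak — single-peaked.
Type 6 (peak Kappa at position 3): ranking walks positions 3-2-4-1, expanding outward from the peak — single-peaked.
Type 7 (peak Kappa at position 3): ranking walks positions 3-4-2-1, expanding outward from the peak — single-peaked.
Every ranking is single-peaked on this axis.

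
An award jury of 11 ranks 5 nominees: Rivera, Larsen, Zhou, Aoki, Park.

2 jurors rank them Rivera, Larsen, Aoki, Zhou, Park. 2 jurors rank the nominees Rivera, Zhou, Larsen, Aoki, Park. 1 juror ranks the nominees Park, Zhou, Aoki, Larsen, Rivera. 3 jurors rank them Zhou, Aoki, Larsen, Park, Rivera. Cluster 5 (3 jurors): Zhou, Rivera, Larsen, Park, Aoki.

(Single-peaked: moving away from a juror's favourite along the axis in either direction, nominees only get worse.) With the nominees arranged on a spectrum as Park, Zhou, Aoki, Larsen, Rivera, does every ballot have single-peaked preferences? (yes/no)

Axis positions: Park=1, Zhou=2, Aoki=3, Larsen=4, Rivera=5.
Cluster 1 (peak Rivera at position 5): ranking walks positions 5-4-3-2-1, expanding outward from the peak — single-peaked.
Cluster 2: ranking walks positions 5-2-4-3-1; Zhou is ranked above Larsen even though Larsen lies between Zhou and the peak Rivera on the axis — preferences dip and rise again. Not single-peaked.
Cluster 3 (peak Park at position 1): ranking walks positions 1-2-3-4-5, expanding outward from the peak — single-peaked.
Cluster 4 (peak Zhou at position 2): ranking walks positions 2-3-4-1-5, expanding outward from the peak — single-peaked.
Cluster 5: ranking walks positions 2-5-4-1-3; Rivera is ranked above Aoki even though Aoki lies between Rivera and the peak Zhou on the axis — preferences dip and rise again. Not single-peaked.
Cluster 2 violates single-peakedness, so the profile is not single-peaked on this axis.

no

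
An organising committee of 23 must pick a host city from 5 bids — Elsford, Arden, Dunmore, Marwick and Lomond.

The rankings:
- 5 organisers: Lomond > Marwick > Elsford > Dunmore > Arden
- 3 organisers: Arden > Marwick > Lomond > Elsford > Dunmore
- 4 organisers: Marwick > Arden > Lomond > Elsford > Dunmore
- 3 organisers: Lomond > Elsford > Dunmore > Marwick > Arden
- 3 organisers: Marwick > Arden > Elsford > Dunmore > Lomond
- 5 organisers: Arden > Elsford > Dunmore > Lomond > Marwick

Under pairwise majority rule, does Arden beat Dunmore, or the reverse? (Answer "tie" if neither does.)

Ballots ranking Arden above Dunmore: 3 + 4 + 3 + 5 = 15.
Ballots ranking Dunmore above Arden: 23 − 15 = 8.
Arden wins the head-to-head 15–8.

Arden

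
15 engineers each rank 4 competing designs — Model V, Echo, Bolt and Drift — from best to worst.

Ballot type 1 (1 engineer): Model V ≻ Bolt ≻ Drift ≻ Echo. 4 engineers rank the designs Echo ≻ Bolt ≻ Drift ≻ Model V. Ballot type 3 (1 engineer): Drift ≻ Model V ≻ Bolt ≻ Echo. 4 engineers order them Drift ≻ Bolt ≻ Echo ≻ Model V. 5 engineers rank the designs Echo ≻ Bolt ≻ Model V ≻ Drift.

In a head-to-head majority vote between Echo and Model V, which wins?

Ballots ranking Echo above Model V: 4 + 4 + 5 = 13.
Ballots ranking Model V above Echo: 15 − 13 = 2.
Echo wins the head-to-head 13–2.

Echo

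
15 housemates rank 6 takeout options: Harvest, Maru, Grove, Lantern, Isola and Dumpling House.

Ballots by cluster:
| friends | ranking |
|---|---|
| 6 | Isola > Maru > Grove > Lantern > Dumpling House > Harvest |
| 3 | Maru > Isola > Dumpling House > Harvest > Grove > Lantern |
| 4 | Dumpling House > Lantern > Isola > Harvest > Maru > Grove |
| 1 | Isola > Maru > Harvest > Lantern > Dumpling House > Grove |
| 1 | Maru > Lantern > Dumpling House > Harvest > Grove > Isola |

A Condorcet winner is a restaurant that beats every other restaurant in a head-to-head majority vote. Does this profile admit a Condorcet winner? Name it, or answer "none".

Isola

Head-to-head results (15 friends):
Harvest vs Maru: Maru wins 11–4.
Harvest vs Grove: Harvest, 9–6.
Harvest–Lantern: Lantern 11–4.
Harvest vs Isola: Isola wins 14–1.
Harvest vs Dumpling House: Dumpling House wins 14–1.
Maru vs Grove: Maru wins 15–0.
Maru vs Lantern: Maru, 11–4.
Maru vs Isola: Isola wins 11–4.
Maru vs Dumpling House: Maru wins 11–4.
Grove vs Lantern: Grove, 9–6.
Grove–Isola: Isola 14–1.
Grove vs Dumpling House: Dumpling House, 9–6.
Lantern vs Isola: Isola wins 10–5.
Lantern vs Dumpling House: Lantern wins 8–7.
Isola–Dumpling House: Isola 10–5.
Isola wins every pairwise contest, so Isola is the Condorcet winner.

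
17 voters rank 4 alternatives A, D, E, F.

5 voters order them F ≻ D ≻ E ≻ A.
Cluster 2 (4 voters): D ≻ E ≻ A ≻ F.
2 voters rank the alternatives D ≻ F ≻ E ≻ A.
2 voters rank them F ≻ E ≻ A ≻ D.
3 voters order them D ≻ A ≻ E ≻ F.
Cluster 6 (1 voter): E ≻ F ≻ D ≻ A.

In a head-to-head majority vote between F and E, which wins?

Ballots ranking F above E: 5 + 2 + 2 = 9.
Ballots ranking E above F: 17 − 9 = 8.
F wins the head-to-head 9–8.

F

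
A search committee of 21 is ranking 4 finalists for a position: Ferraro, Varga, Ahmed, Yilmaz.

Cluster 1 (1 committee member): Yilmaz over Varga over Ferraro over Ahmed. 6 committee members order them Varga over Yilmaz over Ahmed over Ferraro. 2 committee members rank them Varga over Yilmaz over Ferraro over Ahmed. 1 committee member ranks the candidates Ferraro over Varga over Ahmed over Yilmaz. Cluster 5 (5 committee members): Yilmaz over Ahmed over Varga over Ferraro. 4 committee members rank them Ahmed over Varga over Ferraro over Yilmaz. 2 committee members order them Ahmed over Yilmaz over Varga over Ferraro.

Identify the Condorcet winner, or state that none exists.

none

Check each pair by majority over 21 ballots:
Ferraro–Varga: Varga 20–1.
Ferraro vs Ahmed: Ahmed wins 17–4.
Ferraro vs Yilmaz: Yilmaz, 16–5.
Varga vs Ahmed: Ahmed, 11–10.
Varga vs Yilmaz: Varga wins 13–8.
Ahmed vs Yilmaz: Yilmaz wins 14–7.
Each candidate drops at least one matchup (Ferraro loses to Varga; Varga loses to Ahmed; Ahmed loses to Yilmaz; Yilmaz loses to Varga); the cycle Varga beats Yilmaz beats Ahmed beats Varga rules out a Condorcet winner.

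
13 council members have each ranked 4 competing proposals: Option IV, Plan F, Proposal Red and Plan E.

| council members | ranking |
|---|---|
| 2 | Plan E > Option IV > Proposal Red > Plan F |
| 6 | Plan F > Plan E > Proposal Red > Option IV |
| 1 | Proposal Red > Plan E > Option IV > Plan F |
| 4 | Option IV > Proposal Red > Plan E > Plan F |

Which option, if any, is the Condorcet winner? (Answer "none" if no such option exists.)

Plan E

Check each pair by majority over 13 ballots:
Option IV vs Plan F: Option IV preferred on 2+1+4 = 7 ballots; Option IV wins 7–6.
Option IV vs Proposal Red: 6 to 7, Proposal Red.
Option IV vs Plan E: Option IV preferred on 4 ballots; Plan E wins 9–4.
Plan F vs Proposal Red: 6 for Plan F, 7 for Proposal Red — Proposal Red by 7–6.
Plan F vs Plan E: Plan F preferred on 6 ballots; Plan E wins 7–6.
Proposal Red vs Plan E: Proposal Red preferred on 1+4 = 5 ballots; Plan E wins 8–5.
Plan E wins every pairwise contest, so Plan E is the Condorcet winner.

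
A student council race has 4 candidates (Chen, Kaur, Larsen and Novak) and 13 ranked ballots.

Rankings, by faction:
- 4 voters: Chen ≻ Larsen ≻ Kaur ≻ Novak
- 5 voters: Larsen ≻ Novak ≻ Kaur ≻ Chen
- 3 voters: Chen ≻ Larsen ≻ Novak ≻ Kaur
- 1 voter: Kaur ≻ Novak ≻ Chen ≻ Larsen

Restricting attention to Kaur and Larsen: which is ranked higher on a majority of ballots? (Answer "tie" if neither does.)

Larsen

Ballots ranking Kaur above Larsen: 1.
Ballots ranking Larsen above Kaur: 13 − 1 = 12.
Larsen wins the head-to-head 12–1.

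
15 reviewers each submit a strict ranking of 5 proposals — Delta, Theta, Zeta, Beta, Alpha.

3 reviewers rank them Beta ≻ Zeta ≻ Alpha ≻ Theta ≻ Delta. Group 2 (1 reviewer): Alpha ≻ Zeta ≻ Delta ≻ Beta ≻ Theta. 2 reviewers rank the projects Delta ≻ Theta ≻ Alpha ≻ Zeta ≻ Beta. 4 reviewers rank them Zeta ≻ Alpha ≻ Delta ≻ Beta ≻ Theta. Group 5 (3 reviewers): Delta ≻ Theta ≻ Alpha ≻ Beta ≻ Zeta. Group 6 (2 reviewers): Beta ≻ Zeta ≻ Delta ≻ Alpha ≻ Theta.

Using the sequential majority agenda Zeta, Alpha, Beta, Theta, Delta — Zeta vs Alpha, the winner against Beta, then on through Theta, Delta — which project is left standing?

Delta

Round 1: Zeta vs Alpha — 9–6, Zeta advances.
Round 2: Zeta vs Beta — 7–8, Beta advances.
Round 3: Beta vs Theta — 10–5, Beta advances.
Round 4: Beta vs Delta — 5–10, Delta advances.
The agenda winner is Delta.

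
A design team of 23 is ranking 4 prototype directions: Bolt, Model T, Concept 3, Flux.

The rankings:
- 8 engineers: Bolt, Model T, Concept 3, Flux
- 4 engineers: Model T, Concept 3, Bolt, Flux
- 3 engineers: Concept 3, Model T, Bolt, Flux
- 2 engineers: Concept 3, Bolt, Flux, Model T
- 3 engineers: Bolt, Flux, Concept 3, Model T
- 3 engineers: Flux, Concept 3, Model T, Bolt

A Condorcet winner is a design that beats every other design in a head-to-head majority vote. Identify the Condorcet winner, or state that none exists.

none

Check each pair by majority over 23 ballots:
Bolt vs Model T: 8+2+3 = 13 for Bolt, 10 for Model T — Bolt by 13–10.
Bolt–Concept 3: Concept 3 12–11.
Bolt vs Flux: 20 to 3, Bolt.
Model T vs Concept 3: Model T preferred on 8+4 = 12 ballots; Model T wins 12–11.
Model T vs Flux: Model T is ranked higher on 8+4+3 = 15 ballots, Flux on 8. Model T wins 15–8.
Concept 3 vs Flux: Concept 3 wins 17–6.
Every design loses at least once (Bolt loses to Concept 3; Model T loses to Bolt; Concept 3 loses to Model T; Flux loses to Bolt). The majority relation contains the cycle Bolt → Model T → Concept 3 → Bolt, so there is no Condorcet winner.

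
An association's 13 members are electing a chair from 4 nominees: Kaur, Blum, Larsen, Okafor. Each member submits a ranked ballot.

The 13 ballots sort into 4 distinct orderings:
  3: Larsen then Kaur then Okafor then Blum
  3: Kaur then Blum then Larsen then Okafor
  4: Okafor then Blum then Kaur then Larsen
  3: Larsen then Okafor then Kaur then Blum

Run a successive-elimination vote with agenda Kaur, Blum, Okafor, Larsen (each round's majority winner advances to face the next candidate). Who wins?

Round 1: Kaur vs Blum — 9–4, Kaur advances.
Round 2: Kaur vs Okafor — 6–7, Okafor advances.
Round 3: Okafor vs Larsen — 4–9, Larsen advances.
The agenda winner is Larsen.

Larsen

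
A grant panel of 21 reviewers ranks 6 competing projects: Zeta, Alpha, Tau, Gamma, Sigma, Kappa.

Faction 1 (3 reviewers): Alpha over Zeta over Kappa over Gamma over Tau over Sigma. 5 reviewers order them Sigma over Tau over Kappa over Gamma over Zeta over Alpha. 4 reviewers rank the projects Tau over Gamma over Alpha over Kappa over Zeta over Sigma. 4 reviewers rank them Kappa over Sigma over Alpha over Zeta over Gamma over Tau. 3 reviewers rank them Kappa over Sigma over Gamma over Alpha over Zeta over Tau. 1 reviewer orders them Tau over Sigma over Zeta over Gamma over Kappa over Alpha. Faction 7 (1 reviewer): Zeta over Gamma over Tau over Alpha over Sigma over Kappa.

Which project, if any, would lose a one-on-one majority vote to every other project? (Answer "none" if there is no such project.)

Pairwise majorities:
Zeta vs Alpha: Alpha wins 14–7.
Zeta vs Tau: 11 to 10, Zeta.
Zeta–Gamma: Gamma 12–9.
Zeta vs Sigma: Zeta preferred on 3+4+1 = 8 ballots; Sigma wins 13–8.
Zeta vs Kappa: 3+1+1 = 5 for Zeta, 16 for Kappa — Kappa by 16–5.
Alpha vs Tau: 10 to 11, Tau.
Alpha vs Gamma: Gamma, 14–7.
Alpha vs Sigma: Alpha preferred on 3+4+1 = 8 ballots; Sigma wins 13–8.
Alpha vs Kappa: Alpha is ranked higher on 3+4+1 = 8 ballots, Kappa on 13. Kappa wins 13–8.
Tau vs Gamma: Tau is ranked higher on 5+4+1 = 10 ballots, Gamma on 11. Gamma wins 11–10.
Tau vs Sigma: 3+4+1+1 = 9 for Tau, 12 for Sigma — Sigma by 12–9.
Tau vs Kappa: Tau, 11–10.
Gamma vs Sigma: 8 to 13, Sigma.
Gamma vs Kappa: Gamma preferred on 4+1+1 = 6 ballots; Kappa wins 15–6.
Sigma–Kappa: Kappa 14–7.
No project is winless: Zeta beats Tau; Alpha beats Zeta; Tau beats Alpha; Gamma beats Zeta; Sigma beats Zeta; Kappa beats Zeta. There is no Condorcet loser.

none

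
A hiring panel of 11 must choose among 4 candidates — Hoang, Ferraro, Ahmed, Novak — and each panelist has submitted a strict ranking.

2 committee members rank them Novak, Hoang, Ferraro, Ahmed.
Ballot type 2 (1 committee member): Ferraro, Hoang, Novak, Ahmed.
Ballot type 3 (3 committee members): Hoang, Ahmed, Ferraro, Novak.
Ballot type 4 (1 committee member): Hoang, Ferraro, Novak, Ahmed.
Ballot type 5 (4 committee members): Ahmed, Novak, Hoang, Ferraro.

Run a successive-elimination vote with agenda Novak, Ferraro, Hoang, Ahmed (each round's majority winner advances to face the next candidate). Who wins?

Ahmed

Round 1: Novak vs Ferraro — 6–5, Novak advances.
Round 2: Novak vs Hoang — 6–5, Novak advances.
Round 3: Novak vs Ahmed — 4–7, Ahmed advances.
Ahmed survives the agenda.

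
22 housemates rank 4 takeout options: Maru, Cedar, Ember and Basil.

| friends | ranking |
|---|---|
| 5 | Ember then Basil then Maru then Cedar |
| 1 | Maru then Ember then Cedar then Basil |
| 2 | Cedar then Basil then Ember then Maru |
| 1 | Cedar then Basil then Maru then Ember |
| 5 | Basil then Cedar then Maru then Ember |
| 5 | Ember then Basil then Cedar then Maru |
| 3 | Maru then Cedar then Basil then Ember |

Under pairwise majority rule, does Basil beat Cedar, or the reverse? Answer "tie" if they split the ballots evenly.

Basil

Ballots ranking Basil above Cedar: 5 + 5 + 5 = 15.
Ballots ranking Cedar above Basil: 22 − 15 = 7.
Basil wins the head-to-head 15–7.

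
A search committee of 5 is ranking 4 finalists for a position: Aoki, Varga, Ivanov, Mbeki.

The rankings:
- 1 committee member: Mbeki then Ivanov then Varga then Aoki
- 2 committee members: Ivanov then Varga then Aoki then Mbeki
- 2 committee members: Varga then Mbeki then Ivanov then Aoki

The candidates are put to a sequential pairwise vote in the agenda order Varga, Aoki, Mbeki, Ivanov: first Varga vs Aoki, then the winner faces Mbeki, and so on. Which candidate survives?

Round 1: Varga vs Aoki — 5–0, Varga advances.
Round 2: Varga vs Mbeki — 4–1, Varga advances.
Round 3: Varga vs Ivanov — 2–3, Ivanov advances.
Ivanov survives the agenda.

Ivanov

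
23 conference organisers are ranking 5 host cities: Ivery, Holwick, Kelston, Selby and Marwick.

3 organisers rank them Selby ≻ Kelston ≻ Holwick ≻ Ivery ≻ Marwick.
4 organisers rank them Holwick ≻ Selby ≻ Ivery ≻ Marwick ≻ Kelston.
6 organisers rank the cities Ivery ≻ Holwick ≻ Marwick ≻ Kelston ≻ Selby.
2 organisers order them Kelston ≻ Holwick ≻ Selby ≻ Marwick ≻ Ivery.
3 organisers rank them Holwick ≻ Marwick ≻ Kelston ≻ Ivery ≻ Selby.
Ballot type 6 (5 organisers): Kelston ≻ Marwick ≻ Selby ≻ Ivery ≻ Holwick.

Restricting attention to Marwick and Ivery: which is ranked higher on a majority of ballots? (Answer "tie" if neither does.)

Ivery

Ballots ranking Marwick above Ivery: 2 + 3 + 5 = 10.
Ballots ranking Ivery above Marwick: 23 − 10 = 13.
Ivery wins the head-to-head 13–10.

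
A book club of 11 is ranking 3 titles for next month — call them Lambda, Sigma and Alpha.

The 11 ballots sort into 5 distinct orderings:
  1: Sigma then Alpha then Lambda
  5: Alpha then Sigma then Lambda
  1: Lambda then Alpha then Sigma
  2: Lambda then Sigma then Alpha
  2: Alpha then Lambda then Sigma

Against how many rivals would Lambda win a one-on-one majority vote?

Lambda against each rival (11 members):
Lambda vs Sigma: Sigma wins 6–5.
Lambda–Alpha: Alpha 8–3.
Lambda beats no one; loses to Sigma, Alpha — 0 pairwise wins.

0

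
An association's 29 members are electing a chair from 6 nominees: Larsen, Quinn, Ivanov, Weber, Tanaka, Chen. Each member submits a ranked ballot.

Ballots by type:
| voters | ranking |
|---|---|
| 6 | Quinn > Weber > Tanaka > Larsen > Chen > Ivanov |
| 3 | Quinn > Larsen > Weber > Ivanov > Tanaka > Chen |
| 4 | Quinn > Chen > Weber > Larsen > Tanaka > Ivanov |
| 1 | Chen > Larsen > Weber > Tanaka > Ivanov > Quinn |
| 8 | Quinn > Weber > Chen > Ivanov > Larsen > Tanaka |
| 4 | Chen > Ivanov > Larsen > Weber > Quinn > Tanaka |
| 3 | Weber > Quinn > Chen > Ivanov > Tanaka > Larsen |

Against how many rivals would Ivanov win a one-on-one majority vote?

Ivanov against each rival (29 voters):
Ivanov vs Larsen: Ivanov, 15–14.
Ivanov vs Quinn: Ivanov preferred on 1+4 = 5 ballots; Quinn wins 24–5.
Ivanov vs Weber: Ivanov is ranked higher on 4 ballots, Weber on 25. Weber wins 25–4.
Ivanov vs Tanaka: Ivanov is ranked higher on 3+8+4+3 = 18 ballots, Tanaka on 11. Ivanov wins 18–11.
Ivanov vs Chen: Chen, 26–3.
Ivanov beats Larsen, Tanaka; loses to Quinn, Weber, Chen — 2 pairwise wins.

2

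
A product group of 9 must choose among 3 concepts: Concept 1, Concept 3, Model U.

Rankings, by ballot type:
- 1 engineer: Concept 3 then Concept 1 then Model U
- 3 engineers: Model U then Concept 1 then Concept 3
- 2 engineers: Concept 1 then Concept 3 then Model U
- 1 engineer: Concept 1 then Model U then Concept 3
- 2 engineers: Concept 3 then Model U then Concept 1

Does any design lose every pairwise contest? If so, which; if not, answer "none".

none

Head-to-head results (9 engineers):
Concept 1–Concept 3: Concept 1 6–3.
Concept 1 vs Model U: 4 to 5, Model U.
Concept 3–Model U: Concept 3 5–4.
No design is winless: Concept 1 beats Concept 3; Concept 3 beats Model U; Model U beats Concept 1. There is no Condorcet loser.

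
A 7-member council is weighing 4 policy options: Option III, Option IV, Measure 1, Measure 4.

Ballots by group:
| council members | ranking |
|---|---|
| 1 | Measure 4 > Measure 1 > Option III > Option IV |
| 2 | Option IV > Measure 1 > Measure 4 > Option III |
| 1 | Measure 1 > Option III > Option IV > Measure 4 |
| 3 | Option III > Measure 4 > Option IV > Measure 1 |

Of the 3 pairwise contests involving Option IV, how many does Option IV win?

Option IV against each rival (7 council members):
Option IV vs Option III: 2 to 5, Option III.
Option IV vs Measure 1: Option IV preferred on 2+3 = 5 ballots; Option IV wins 5–2.
Option IV vs Measure 4: 2+1 = 3 for Option IV, 4 for Measure 4 — Measure 4 by 4–3.
Option IV beats Measure 1; loses to Option III, Measure 4 — 1 pairwise win.

1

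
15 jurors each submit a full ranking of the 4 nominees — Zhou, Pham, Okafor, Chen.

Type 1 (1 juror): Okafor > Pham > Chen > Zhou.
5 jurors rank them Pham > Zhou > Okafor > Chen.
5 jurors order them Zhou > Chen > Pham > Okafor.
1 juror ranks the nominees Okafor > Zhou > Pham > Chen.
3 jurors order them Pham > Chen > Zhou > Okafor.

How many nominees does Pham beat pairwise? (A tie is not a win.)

Pham against each rival (15 jurors):
Pham vs Zhou: Pham wins 9–6.
Pham vs Okafor: Pham preferred on 5+5+3 = 13 ballots; Pham wins 13–2.
Pham vs Chen: 10 to 5, Pham.
Pham beats Zhou, Okafor, Chen — 3 pairwise wins.

3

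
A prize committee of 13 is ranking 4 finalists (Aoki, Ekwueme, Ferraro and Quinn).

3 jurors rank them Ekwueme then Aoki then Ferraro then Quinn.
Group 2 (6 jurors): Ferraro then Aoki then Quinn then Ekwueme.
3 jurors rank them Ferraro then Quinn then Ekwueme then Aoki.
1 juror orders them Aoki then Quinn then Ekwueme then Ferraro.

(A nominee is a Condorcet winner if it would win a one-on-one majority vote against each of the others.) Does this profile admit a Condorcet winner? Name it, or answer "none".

Ferraro

Pairwise majorities:
Aoki–Ekwueme: Aoki 7–6.
Aoki vs Ferraro: Ferraro wins 9–4.
Aoki–Quinn: Aoki 10–3.
Ekwueme vs Ferraro: Ferraro, 9–4.
Ekwueme vs Quinn: Quinn wins 10–3.
Ferraro vs Quinn: Ferraro wins 12–1.
Ferraro wins every pairwise contest, so Ferraro is the Condorcet winner.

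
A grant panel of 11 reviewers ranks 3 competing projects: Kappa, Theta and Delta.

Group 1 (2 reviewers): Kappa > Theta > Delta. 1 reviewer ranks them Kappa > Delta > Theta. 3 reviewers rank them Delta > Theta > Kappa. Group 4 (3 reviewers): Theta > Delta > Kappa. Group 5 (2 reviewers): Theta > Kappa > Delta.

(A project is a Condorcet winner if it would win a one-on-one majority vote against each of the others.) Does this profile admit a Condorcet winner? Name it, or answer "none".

Head-to-head results (11 reviewers):
Kappa–Theta: Theta 8–3.
Kappa vs Delta: Delta, 6–5.
Theta vs Delta: Theta, 7–4.
Theta defeats every rival head-to-head and is the Condorcet winner.

Theta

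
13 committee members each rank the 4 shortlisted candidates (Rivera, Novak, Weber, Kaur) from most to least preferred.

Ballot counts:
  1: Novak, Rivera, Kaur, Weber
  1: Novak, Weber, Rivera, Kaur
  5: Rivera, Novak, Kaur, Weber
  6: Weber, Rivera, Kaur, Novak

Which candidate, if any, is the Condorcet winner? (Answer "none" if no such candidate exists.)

Head-to-head results (13 committee members):
Rivera vs Novak: Rivera preferred on 5+6 = 11 ballots; Rivera wins 11–2.
Rivera vs Weber: Rivera is ranked higher on 1+5 = 6 ballots, Weber on 7. Weber wins 7–6.
Rivera vs Kaur: Rivera preferred on 1+1+5+6 = 13 ballots; Rivera wins 13–0.
Novak vs Weber: Novak preferred on 1+1+5 = 7 ballots; Novak wins 7–6.
Novak vs Kaur: 7 to 6, Novak.
Weber vs Kaur: 1+6 = 7 for Weber, 6 for Kaur — Weber by 7–6.
Each candidate drops at least one matchup (Rivera loses to Weber; Novak loses to Rivera; Weber loses to Novak; Kaur loses to Rivera); the cycle Rivera → Novak → Weber → Rivera rules out a Condorcet winner.

none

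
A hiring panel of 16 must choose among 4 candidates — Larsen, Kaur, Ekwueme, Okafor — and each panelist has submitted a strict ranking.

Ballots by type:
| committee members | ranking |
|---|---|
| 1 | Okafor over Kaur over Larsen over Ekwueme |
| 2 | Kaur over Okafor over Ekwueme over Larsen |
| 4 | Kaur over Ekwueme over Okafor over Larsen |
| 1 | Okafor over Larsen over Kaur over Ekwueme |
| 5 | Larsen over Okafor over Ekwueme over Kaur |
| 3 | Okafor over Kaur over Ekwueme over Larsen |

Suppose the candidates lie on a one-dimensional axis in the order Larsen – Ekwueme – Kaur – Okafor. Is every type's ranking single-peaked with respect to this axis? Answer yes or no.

no

Axis positions: Larsen=1, Ekwueme=2, Kaur=3, Okafor=4.
Type 1: ranking walks positions 4-3-1-2; Larsen is ranked above Ekwueme even though Ekwueme lies between Larsen and the peak Okafor on the axis — preferences dip and rise again. Not single-peaked.
Type 2 (peak Kaur at position 3): ranking walks positions 3-4-2-1, expanding outward from the peak — single-peaked.
Type 3 (peak Kaur at position 3): ranking walks positions 3-2-4-1, expanding outward from the peak — single-peaked.
Type 4: ranking walks positions 4-1-3-2; Larsen is ranked above Kaur even though Kaur lies between Larsen and the peak Okafor on the axis — preferences dip and rise again. Not single-peaked.
Type 5: ranking walks positions 1-4-2-3; Okafor is ranked above Ekwueme even though Ekwueme lies between Okafor and the peak Larsen on the axis — preferences dip and rise again. Not single-peaked.
Type 6 (peak Okafor at position 4): ranking walks positions 4-3-2-1, expanding outward from the peak — single-peaked.
Type 1 violates single-peakedness, so the profile is not single-peaked on this axis.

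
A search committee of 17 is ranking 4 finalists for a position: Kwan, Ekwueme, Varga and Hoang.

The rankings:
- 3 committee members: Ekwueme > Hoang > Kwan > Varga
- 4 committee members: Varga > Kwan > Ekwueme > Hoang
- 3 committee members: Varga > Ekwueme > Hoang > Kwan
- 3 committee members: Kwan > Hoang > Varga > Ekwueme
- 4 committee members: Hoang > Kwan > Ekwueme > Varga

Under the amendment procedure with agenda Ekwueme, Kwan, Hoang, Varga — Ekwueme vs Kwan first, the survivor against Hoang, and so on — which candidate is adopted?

Hoang

Round 1: Ekwueme vs Kwan — 6–11, Kwan advances.
Round 2: Kwan vs Hoang — 7–10, Hoang advances.
Round 3: Hoang vs Varga — 10–7, Hoang advances.
The agenda winner is Hoang.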